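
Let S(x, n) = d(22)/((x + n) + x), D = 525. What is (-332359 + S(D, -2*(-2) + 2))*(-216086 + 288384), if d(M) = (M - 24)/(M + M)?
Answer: -279119597683061/11616 ≈ -2.4029e+10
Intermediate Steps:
d(M) = (-24 + M)/(2*M) (d(M) = (-24 + M)/((2*M)) = (-24 + M)*(1/(2*M)) = (-24 + M)/(2*M))
S(x, n) = -1/(22*(n + 2*x)) (S(x, n) = ((½)*(-24 + 22)/22)/((x + n) + x) = ((½)*(1/22)*(-2))/((n + x) + x) = -1/(22*(n + 2*x)))
(-332359 + S(D, -2*(-2) + 2))*(-216086 + 288384) = (-332359 - 1/(22*(-2*(-2) + 2) + 44*525))*(-216086 + 288384) = (-332359 - 1/(22*(4 + 2) + 23100))*72298 = (-332359 - 1/(22*6 + 23100))*72298 = (-332359 - 1/(132 + 23100))*72298 = (-332359 - 1/23232)*72298 = -7721364289/23232*72298 = -279119597683061/11616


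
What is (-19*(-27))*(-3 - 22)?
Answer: -12825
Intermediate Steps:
(-19*(-27))*(-3 - 22) = 513*(-25) = -12825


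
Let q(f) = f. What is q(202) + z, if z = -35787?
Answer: -35585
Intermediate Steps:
q(202) + z = 202 - 35787 = -35585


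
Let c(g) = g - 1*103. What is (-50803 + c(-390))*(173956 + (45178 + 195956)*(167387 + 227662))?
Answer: -4886452831800512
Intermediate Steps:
c(g) = -103 + g (c(g) = g - 103 = -103 + g)
(-50803 + c(-390))*(173956 + (45178 + 195956)*(167387 + 227662)) = (-50803 + (-103 - 390))*(173956 + (45178 + 195956)*(167387 + 227662)) = (-50803 - 493)*(173956 + 241134*395049) = -51296*(173956 + 95259745566) = -51296*95259919522 = -4886452831800512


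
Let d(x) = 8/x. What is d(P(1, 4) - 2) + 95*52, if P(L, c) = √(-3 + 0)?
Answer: 34564/7 - 8*I*√3/7 ≈ 4937.7 - 1.9795*I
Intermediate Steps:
P(L, c) = I*√3 (P(L, c) = √(-3) = I*√3)
d(P(1, 4) - 2) + 95*52 = 8/(I*√3 - 2) + 95*52 = 8/(-2 + I*√3) + 4940 = 4940 + 8/(-2 + I*√3)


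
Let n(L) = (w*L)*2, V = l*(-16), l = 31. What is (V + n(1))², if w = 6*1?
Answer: 234256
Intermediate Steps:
V = -496 (V = 31*(-16) = -496)
w = 6
n(L) = 12*L (n(L) = (6*L)*2 = 12*L)
(V + n(1))² = (-496 + 12*1)² = (-496 + 12)² = (-484)² = 234256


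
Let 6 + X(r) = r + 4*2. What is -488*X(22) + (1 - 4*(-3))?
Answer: -11699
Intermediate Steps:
X(r) = 2 + r (X(r) = -6 + (r + 4*2) = -6 + (r + 8) = -6 + (8 + r) = 2 + r)
-488*X(22) + (1 - 4*(-3)) = -488*(2 + 22) + (1 - 4*(-3)) = -488*24 + (1 + 12) = -11712 + 13 = -11699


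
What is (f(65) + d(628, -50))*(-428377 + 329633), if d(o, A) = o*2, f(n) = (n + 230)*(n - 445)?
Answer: 10945179936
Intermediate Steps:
f(n) = (-445 + n)*(230 + n) (f(n) = (230 + n)*(-445 + n) = (-445 + n)*(230 + n))
d(o, A) = 2*o
(f(65) + d(628, -50))*(-428377 + 329633) = ((-102350 + 65² - 215*65) + 2*628)*(-428377 + 329633) = ((-102350 + 4225 - 13975) + 1256)*(-98744) = (-112100 + 1256)*(-98744) = -110844*(-98744) = 10945179936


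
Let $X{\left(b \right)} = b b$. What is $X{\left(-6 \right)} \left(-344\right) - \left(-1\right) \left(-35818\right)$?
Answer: $-48202$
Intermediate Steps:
$X{\left(b \right)} = b^{2}$
$X{\left(-6 \right)} \left(-344\right) - \left(-1\right) \left(-35818\right) = \left(-6\right)^{2} \left(-344\right) - \left(-1\right) \left(-35818\right) = 36 \left(-344\right) - 35818 = -12384 - 35818 = -48202$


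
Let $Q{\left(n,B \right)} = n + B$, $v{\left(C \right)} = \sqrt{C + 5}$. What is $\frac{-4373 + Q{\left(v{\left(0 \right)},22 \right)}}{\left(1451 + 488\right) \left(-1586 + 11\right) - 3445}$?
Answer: $\frac{4351}{3057370} - \frac{\sqrt{5}}{3057370} \approx 0.0014224$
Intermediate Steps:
$v{\left(C \right)} = \sqrt{5 + C}$
$Q{\left(n,B \right)} = B + n$
$\frac{-4373 + Q{\left(v{\left(0 \right)},22 \right)}}{\left(1451 + 488\right) \left(-1586 + 11\right) - 3445} = \frac{-4373 + \left(22 + \sqrt{5 + 0}\right)}{\left(1451 + 488\right) \left(-1586 + 11\right) - 3445} = \frac{-4373 + \left(22 + \sqrt{5}\right)}{1939 \left(-1575\right) - 3445} = \frac{-4351 + \sqrt{5}}{-3053925 - 3445} = \frac{-4351 + \sqrt{5}}{-3057370} = \left(-4351 + \sqrt{5}\right) \left(- \frac{1}{3057370}\right) = \frac{4351}{3057370} - \frac{\sqrt{5}}{3057370}$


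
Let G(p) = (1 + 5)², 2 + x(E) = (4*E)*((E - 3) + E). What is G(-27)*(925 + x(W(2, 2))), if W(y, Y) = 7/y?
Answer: 35244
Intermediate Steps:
x(E) = -2 + 4*E*(-3 + 2*E) (x(E) = -2 + (4*E)*((E - 3) + E) = -2 + (4*E)*((-3 + E) + E) = -2 + (4*E)*(-3 + 2*E) = -2 + 4*E*(-3 + 2*E))
G(p) = 36 (G(p) = 6² = 36)
G(-27)*(925 + x(W(2, 2))) = 36*(925 + (-2 - 84/2 + 8*(7/2)²)) = 36*(925 + (-2 - 84/2 + 8*(7*(½))²)) = 36*(925 + (-2 - 12*7/2 + 8*(7/2)²)) = 36*(925 + (-2 - 42 + 8*(49/4))) = 36*(925 + (-2 - 42 + 98)) = 36*(925 + 54) = 36*979 = 35244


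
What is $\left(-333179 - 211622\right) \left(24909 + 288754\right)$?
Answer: $-170883916063$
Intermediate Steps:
$\left(-333179 - 211622\right) \left(24909 + 288754\right) = \left(-544801\right) 313663 = -170883916063$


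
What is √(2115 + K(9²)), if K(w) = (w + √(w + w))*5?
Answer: 3*√(280 + 5*√2) ≈ 50.830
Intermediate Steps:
K(w) = 5*w + 5*√2*√w (K(w) = (w + √(2*w))*5 = (w + √2*√w)*5 = 5*w + 5*√2*√w)
√(2115 + K(9²)) = √(2115 + (5*9² + 5*√2*√(9²))) = √(2115 + (5*81 + 5*√2*√81)) = √(2115 + (405 + 5*√2*9)) = √(2115 + (405 + 45*√2)) = √(2520 + 45*√2)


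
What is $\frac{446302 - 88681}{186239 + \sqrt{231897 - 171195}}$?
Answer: $\frac{6054816129}{3153173129} - \frac{32511 \sqrt{60702}}{3153173129} \approx 1.9177$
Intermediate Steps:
$\frac{446302 - 88681}{186239 + \sqrt{231897 - 171195}} = \frac{357621}{186239 + \sqrt{60702}}$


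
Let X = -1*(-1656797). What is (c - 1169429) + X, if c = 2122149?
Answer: 2609517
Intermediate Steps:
X = 1656797
(c - 1169429) + X = (2122149 - 1169429) + 1656797 = 952720 + 1656797 = 2609517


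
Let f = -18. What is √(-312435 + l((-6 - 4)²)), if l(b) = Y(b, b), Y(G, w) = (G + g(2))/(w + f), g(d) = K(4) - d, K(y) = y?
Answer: 2*I*√131300286/41 ≈ 558.96*I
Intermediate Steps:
g(d) = 4 - d
Y(G, w) = (2 + G)/(-18 + w) (Y(G, w) = (G + (4 - 1*2))/(w - 18) = (G + (4 - 2))/(-18 + w) = (G + 2)/(-18 + w) = (2 + G)/(-18 + w))
l(b) = (2 + b)/(-18 + b)
√(-312435 + l((-6 - 4)²)) = √(-312435 + (2 + (-6 - 4)²)/(-18 + (-6 - 4)²)) = √(-312435 + (2 + (-10)²)/(-18 + (-10)²)) = √(-312435 + (2 + 100)/(-18 + 100)) = √(-312435 + 102/82) = √(-312435 + (1/82)*102) = √(-312435 + 51/41) = √(-12809784/41) = 2*I*√131300286/41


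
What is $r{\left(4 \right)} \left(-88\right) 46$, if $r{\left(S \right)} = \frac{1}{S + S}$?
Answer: $-506$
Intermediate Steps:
$r{\left(S \right)} = \frac{1}{2 S}$
$r{\left(4 \right)} \left(-88\right) 46 = \frac{1}{2 \cdot 4} \left(-88\right) 46 = \frac{1}{2} \cdot \frac{1}{4} \left(-88\right) 46 = \frac{1}{8} \left(-88\right) 46 = \left(-11\right) 46 = -506$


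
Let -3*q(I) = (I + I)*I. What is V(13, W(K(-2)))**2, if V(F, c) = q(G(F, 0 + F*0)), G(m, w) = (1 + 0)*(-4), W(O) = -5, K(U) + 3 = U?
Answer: 1024/9 ≈ 113.78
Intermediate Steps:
K(U) = -3 + U
G(m, w) = -4 (G(m, w) = 1*(-4) = -4)
q(I) = -2*I**2/3 (q(I) = -(I + I)*I/3 = -2*I*I/3 = -2*I**2/3)
V(F, c) = -32/3 (V(F, c) = -2/3*(-4)**2 = -2/3*16 = -32/3)
V(13, W(K(-2)))**2 = (-32/3)**2 = 1024/9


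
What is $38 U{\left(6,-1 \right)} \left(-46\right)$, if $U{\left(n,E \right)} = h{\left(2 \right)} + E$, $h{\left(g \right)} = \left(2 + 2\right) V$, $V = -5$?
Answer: $36708$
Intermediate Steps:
$h{\left(g \right)} = -20$ ($h{\left(g \right)} = \left(2 + 2\right) \left(-5\right) = 4 \left(-5\right) = -20$)
$U{\left(n,E \right)} = -20 + E$
$38 U{\left(6,-1 \right)} \left(-46\right) = 38 \left(-20 - 1\right) \left(-46\right) = 38 \left(-21\right) \left(-46\right) = \left(-798\right) \left(-46\right) = 36708$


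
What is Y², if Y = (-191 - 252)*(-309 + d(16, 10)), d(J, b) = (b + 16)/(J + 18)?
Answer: 5388526542400/289 ≈ 1.8645e+10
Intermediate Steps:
d(J, b) = (16 + b)/(18 + J)
Y = 2321320/17 (Y = (-191 - 252)*(-309 + (16 + 10)/(18 + 16)) = -443*(-309 + 26/34) = -443*(-309 + (1/34)*26) = -443*(-309 + 13/17) = -443*(-5240/17) = 2321320/17 ≈ 1.3655e+5)
Y² = (2321320/17)² = 5388526542400/289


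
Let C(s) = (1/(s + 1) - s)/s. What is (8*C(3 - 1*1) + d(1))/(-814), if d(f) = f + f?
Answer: 7/1221 ≈ 0.0057330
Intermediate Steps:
d(f) = 2*f
C(s) = (1/(1 + s) - s)/s
(8*C(3 - 1*1) + d(1))/(-814) = (8*((1 - (3 - 1*1) - (3 - 1*1)**2)/((3 - 1*1)*(1 + (3 - 1*1)))) + 2*1)/(-814) = (8*((1 - (3 - 1) - (3 - 1)**2)/((3 - 1)*(1 + (3 - 1)))) + 2)*(-1/814) = (8*((1 - 1*2 - 1*2**2)/(2*(1 + 2))) + 2)*(-1/814) = (8*((1/2)*(1 - 2 - 1*4)/3) + 2)*(-1/814) = (8*((1/2)*(1/3)*(1 - 2 - 4)) + 2)*(-1/814) = (8*((1/2)*(1/3)*(-5)) + 2)*(-1/814) = (8*(-5/6) + 2)*(-1/814) = (-20/3 + 2)*(-1/814) = -14/3*(-1/814) = 7/1221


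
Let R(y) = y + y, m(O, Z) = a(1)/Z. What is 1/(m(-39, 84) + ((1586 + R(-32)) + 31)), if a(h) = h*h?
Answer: 84/130453 ≈ 0.00064391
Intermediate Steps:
a(h) = h²
m(O, Z) = 1/Z (m(O, Z) = 1²/Z = 1/Z)
R(y) = 2*y
1/(m(-39, 84) + ((1586 + R(-32)) + 31)) = 1/(1/84 + ((1586 + 2*(-32)) + 31)) = 1/(1/84 + ((1586 - 64) + 31)) = 1/(1/84 + (1522 + 31)) = 1/(1/84 + 1553) = 1/(130453/84) = 84/130453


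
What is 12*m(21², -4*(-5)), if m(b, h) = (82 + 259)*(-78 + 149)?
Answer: 290532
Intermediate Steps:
m(b, h) = 24211 (m(b, h) = 341*71 = 24211)
12*m(21², -4*(-5)) = 12*24211 = 290532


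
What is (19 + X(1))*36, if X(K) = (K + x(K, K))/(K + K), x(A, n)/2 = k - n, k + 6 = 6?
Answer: 666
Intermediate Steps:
k = 0 (k = -6 + 6 = 0)
x(A, n) = -2*n (x(A, n) = 2*(0 - n) = 2*(-n) = -2*n)
X(K) = -1/2 (X(K) = (K - 2*K)/(K + K) = (-K)/((2*K)) = (-K)*(1/(2*K)) = -1/2)
(19 + X(1))*36 = (19 - 1/2)*36 = (37/2)*36 = 666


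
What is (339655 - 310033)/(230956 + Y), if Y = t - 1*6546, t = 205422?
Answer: 14811/214916 ≈ 0.068915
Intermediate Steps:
Y = 198876 (Y = 205422 - 1*6546 = 205422 - 6546 = 198876)
(339655 - 310033)/(230956 + Y) = (339655 - 310033)/(230956 + 198876) = 29622/429832 = 29622*(1/429832) = 14811/214916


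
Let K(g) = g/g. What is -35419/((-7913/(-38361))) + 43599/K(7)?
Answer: -1013709372/7913 ≈ -1.2811e+5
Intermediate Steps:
K(g) = 1
-35419/((-7913/(-38361))) + 43599/K(7) = -35419/((-7913/(-38361))) + 43599/1 = -35419/((-7913*(-1/38361))) + 43599*1 = -35419/7913/38361 + 43599 = -35419*38361/7913 + 43599 = -1358708259/7913 + 43599 = -1013709372/7913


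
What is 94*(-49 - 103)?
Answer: -14288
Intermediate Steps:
94*(-49 - 103) = 94*(-152) = -14288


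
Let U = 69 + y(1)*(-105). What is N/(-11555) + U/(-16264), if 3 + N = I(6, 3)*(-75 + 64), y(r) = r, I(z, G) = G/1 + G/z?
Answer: 136367/23491315 ≈ 0.0058050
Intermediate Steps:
I(z, G) = G + G/z (I(z, G) = G*1 + G/z = G + G/z)
U = -36 (U = 69 + 1*(-105) = 69 - 105 = -36)
N = -83/2 (N = -3 + (3 + 3/6)*(-75 + 64) = -3 + (3 + 3*(⅙))*(-11) = -3 + (3 + ½)*(-11) = -3 + (7/2)*(-11) = -3 - 77/2 = -83/2 ≈ -41.500)
N/(-11555) + U/(-16264) = -83/2/(-11555) - 36/(-16264) = -83/2*(-1/11555) - 36*(-1/16264) = 83/23110 + 9/4066 = 136367/23491315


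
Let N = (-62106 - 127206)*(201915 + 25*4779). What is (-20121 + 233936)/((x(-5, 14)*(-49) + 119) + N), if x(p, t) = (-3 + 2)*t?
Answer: -42763/12168596575 ≈ -3.5142e-6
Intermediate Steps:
x(p, t) = -t
N = -60842983680 (N = -189312*(201915 + 119475) = -189312*321390 = -60842983680)
(-20121 + 233936)/((x(-5, 14)*(-49) + 119) + N) = (-20121 + 233936)/((-1*14*(-49) + 119) - 60842983680) = 213815/((-14*(-49) + 119) - 60842983680) = 213815/((686 + 119) - 60842983680) = 213815/(805 - 60842983680) = 213815/(-60842982875) = 213815*(-1/60842982875) = -42763/12168596575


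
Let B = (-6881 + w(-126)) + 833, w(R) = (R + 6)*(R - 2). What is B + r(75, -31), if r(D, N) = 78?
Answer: 9390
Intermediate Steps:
w(R) = (-2 + R)*(6 + R) (w(R) = (6 + R)*(-2 + R) = (-2 + R)*(6 + R))
B = 9312 (B = (-6881 + (-12 + (-126)² + 4*(-126))) + 833 = (-6881 + (-12 + 15876 - 504)) + 833 = (-6881 + 15360) + 833 = 8479 + 833 = 9312)
B + r(75, -31) = 9312 + 78 = 9390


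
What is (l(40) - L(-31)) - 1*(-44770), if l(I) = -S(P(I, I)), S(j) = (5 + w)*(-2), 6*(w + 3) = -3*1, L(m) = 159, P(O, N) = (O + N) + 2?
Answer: 44614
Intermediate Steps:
P(O, N) = 2 + N + O (P(O, N) = (N + O) + 2 = 2 + N + O)
w = -7/2 (w = -3 + (-3*1)/6 = -3 + (⅙)*(-3) = -3 - ½ = -7/2 ≈ -3.5000)
S(j) = -3 (S(j) = (5 - 7/2)*(-2) = (3/2)*(-2) = -3)
l(I) = 3 (l(I) = -1*(-3) = 3)
(l(40) - L(-31)) - 1*(-44770) = (3 - 1*159) - 1*(-44770) = (3 - 159) + 44770 = -156 + 44770 = 44614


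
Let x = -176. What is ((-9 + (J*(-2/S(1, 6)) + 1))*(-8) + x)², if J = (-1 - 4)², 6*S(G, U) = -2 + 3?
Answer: 5234944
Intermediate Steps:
S(G, U) = ⅙ (S(G, U) = (-2 + 3)/6 = (⅙)*1 = ⅙)
J = 25 (J = (-5)² = 25)
((-9 + (J*(-2/S(1, 6)) + 1))*(-8) + x)² = ((-9 + (25*(-2/⅙) + 1))*(-8) - 176)² = ((-9 + (25*(-2*6) + 1))*(-8) - 176)² = ((-9 + (25*(-12) + 1))*(-8) - 176)² = ((-9 + (-300 + 1))*(-8) - 176)² = ((-9 - 299)*(-8) - 176)² = (-308*(-8) - 176)² = (2464 - 176)² = 2288² = 5234944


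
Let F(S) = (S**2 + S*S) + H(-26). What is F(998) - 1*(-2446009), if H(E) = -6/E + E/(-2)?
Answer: 57694393/13 ≈ 4.4380e+6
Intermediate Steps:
H(E) = -6/E - E/2 (H(E) = -6/E + E*(-1/2) = -6/E - E/2)
F(S) = 172/13 + 2*S**2 (F(S) = (S**2 + S*S) + (-6/(-26) - 1/2*(-26)) = (S**2 + S**2) + (-6*(-1/26) + 13) = 2*S**2 + (3/13 + 13) = 2*S**2 + 172/13 = 172/13 + 2*S**2)
F(998) - 1*(-2446009) = (172/13 + 2*998**2) - 1*(-2446009) = (172/13 + 2*996004) + 2446009 = (172/13 + 1992008) + 2446009 = 25896276/13 + 2446009 = 57694393/13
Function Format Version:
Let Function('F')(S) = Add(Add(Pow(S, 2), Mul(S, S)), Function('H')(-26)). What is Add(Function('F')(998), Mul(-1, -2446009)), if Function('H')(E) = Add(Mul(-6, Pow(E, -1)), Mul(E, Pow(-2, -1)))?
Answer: Rational(57694393, 13) ≈ 4.4380e+6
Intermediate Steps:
Function('H')(E) = Add(Mul(-6, Pow(E, -1)), Mul(Rational(-1, 2), E)) (Function('H')(E) = Add(Mul(-6, Pow(E, -1)), Mul(E, Rational(-1, 2))) = Add(Mul(-6, Pow(E, -1)), Mul(Rational(-1, 2), E)))
Function('F')(S) = Add(Rational(172, 13), Mul(2, Pow(S, 2))) (Function('F')(S) = Add(Add(Pow(S, 2), Mul(S, S)), Add(Mul(-6, Pow(-26, -1)), Mul(Rational(-1, 2), -26))) = Add(Add(Pow(S, 2), Pow(S, 2)), Add(Mul(-6, Rational(-1, 26)), 13)) = Add(Mul(2, Pow(S, 2)), Add(Rational(3, 13), 13)) = Add(Mul(2, Pow(S, 2)), Rational(172, 13)) = Add(Rational(172, 13), Mul(2, Pow(S, 2))))
Add(Function('F')(998), Mul(-1, -2446009)) = Add(Add(Rational(172, 13), Mul(2, Pow(998, 2))), Mul(-1, -2446009)) = Add(Add(Rational(172, 13), Mul(2, 996004)), 2446009) = Add(Add(Rational(172, 13), 1992008), 2446009) = Add(Rational(25896276, 13), 2446009) = Rational(57694393, 13)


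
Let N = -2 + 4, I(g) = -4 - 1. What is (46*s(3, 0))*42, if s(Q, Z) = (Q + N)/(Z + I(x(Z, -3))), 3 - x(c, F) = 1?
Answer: -1932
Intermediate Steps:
x(c, F) = 2 (x(c, F) = 3 - 1*1 = 3 - 1 = 2)
I(g) = -5
N = 2
s(Q, Z) = (2 + Q)/(-5 + Z) (s(Q, Z) = (Q + 2)/(Z - 5) = (2 + Q)/(-5 + Z))
(46*s(3, 0))*42 = (46*((2 + 3)/(-5 + 0)))*42 = (46*(5/(-5)))*42 = (46*(-⅕*5))*42 = (46*(-1))*42 = -46*42 = -1932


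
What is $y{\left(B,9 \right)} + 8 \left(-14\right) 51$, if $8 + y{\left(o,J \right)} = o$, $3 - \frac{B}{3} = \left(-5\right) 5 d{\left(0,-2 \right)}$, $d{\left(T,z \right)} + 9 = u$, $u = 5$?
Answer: $-6011$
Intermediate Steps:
$d{\left(T,z \right)} = -4$ ($d{\left(T,z \right)} = -9 + 5 = -4$)
$B = -291$ ($B = 9 - 3 \left(-5\right) 5 \left(-4\right) = 9 - 3 \left(\left(-25\right) \left(-4\right)\right) = 9 - 300 = -291$)
$y{\left(o,J \right)} = -8 + o$
$y{\left(B,9 \right)} + 8 \left(-14\right) 51 = \left(-8 - 291\right) + 8 \left(-14\right) 51 = -299 - 5712 = -6011$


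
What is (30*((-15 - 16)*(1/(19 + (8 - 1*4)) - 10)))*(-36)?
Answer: -7666920/23 ≈ -3.3334e+5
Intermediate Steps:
(30*((-15 - 16)*(1/(19 + (8 - 1*4)) - 10)))*(-36) = (30*(-31*(1/(19 + (8 - 4)) - 10)))*(-36) = (30*(-31*(1/(19 + 4) - 10)))*(-36) = (30*(-31*(1/23 - 10)))*(-36) = (30*(-31*(-229/23)))*(-36) = (30*(7099/23))*(-36) = (212970/23)*(-36) = -7666920/23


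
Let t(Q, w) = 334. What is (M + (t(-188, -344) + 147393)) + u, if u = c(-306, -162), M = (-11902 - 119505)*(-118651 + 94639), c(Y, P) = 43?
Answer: 3155492654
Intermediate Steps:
M = 3155344884 (M = -131407*(-24012) = 3155344884)
u = 43
(M + (t(-188, -344) + 147393)) + u = (3155344884 + (334 + 147393)) + 43 = (3155344884 + 147727) + 43 = 3155492611 + 43 = 3155492654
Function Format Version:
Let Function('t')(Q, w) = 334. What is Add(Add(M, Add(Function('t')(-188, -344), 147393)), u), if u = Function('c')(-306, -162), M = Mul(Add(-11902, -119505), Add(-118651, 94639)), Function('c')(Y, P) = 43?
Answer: 3155492654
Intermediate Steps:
M = 3155344884 (M = Mul(-131407, -24012) = 3155344884)
u = 43
Add(Add(M, Add(Function('t')(-188, -344), 147393)), u) = Add(Add(3155344884, Add(334, 147393)), 43) = Add(Add(3155344884, 147727), 43) = Add(3155492611, 43) = 3155492654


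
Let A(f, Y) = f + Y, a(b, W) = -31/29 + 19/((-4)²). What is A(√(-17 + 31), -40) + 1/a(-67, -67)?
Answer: -1736/55 + √14 ≈ -27.822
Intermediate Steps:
a(b, W) = 55/464 (a(b, W) = -31*1/29 + 19/16 = -31/29 + 19*(1/16) = -31/29 + 19/16 = 55/464)
A(f, Y) = Y + f
A(√(-17 + 31), -40) + 1/a(-67, -67) = (-40 + √(-17 + 31)) + 1/(55/464) = (-40 + √14) + 464/55 = -1736/55 + √14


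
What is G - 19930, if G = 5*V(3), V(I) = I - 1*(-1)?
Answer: -19910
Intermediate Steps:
V(I) = 1 + I (V(I) = I + 1 = 1 + I)
G = 20 (G = 5*(1 + 3) = 5*4 = 20)
G - 19930 = 20 - 19930 = -19910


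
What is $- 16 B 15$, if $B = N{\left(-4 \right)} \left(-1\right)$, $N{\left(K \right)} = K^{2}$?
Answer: $3840$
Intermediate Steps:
$B = -16$ ($B = \left(-4\right)^{2} \left(-1\right) = 16 \left(-1\right) = -16$)
$- 16 B 15 = \left(-16\right) \left(-16\right) 15 = 256 \cdot 15 = 3840$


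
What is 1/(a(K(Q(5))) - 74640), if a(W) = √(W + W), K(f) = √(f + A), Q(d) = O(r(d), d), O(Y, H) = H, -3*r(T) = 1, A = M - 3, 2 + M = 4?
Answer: -1/74638 ≈ -1.3398e-5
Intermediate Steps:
M = 2 (M = -2 + 4 = 2)
A = -1 (A = 2 - 3 = -1)
r(T) = -⅓ (r(T) = -⅓*1 = -⅓)
Q(d) = d
K(f) = √(-1 + f) (K(f) = √(f - 1) = √(-1 + f))
a(W) = √2*√W (a(W) = √(2*W) = √2*√W)
1/(a(K(Q(5))) - 74640) = 1/(√2*√(√(-1 + 5)) - 74640) = 1/(√2*√(√4) - 74640) = 1/(√2*√2 - 74640) = 1/(2 - 74640) = 1/(-74638) = -1/74638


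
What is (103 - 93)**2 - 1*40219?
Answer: -40119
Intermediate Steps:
(103 - 93)**2 - 1*40219 = 10**2 - 40219 = 100 - 40219 = -40119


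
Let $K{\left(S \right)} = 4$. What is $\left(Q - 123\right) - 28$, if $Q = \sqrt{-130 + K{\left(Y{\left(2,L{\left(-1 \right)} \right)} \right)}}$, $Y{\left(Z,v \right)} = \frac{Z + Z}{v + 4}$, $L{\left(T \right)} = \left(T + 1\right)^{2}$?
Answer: $-151 + 3 i \sqrt{14} \approx -151.0 + 11.225 i$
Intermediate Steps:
$L{\left(T \right)} = \left(1 + T\right)^{2}$
$Y{\left(Z,v \right)} = \frac{2 Z}{4 + v}$
$Q = 3 i \sqrt{14}$ ($Q = \sqrt{-130 + 4} = \sqrt{-126} = 3 i \sqrt{14} \approx 11.225 i$)
$\left(Q - 123\right) - 28 = \left(3 i \sqrt{14} - 123\right) - 28 = \left(-123 + 3 i \sqrt{14}\right) - 28 = -151 + 3 i \sqrt{14}$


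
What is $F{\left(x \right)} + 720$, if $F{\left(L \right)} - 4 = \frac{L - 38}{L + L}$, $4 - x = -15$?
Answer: $\frac{1447}{2} \approx 723.5$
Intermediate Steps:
$x = 19$ ($x = 4 - -15 = 4 + 15 = 19$)
$F{\left(L \right)} = 4 + \frac{-38 + L}{2 L}$ ($F{\left(L \right)} = 4 + \frac{L - 38}{L + L} = 4 + \frac{-38 + L}{2 L}$)
$F{\left(x \right)} + 720 = \left(\frac{9}{2} - \frac{19}{19}\right) + 720 = \left(\frac{9}{2} - 1\right) + 720 = \frac{7}{2} + 720 = \frac{1447}{2}$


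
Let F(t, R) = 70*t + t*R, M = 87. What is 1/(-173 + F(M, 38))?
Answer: 1/9223 ≈ 0.00010842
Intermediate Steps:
F(t, R) = 70*t + R*t
1/(-173 + F(M, 38)) = 1/(-173 + 87*(70 + 38)) = 1/(-173 + 87*108) = 1/(-173 + 9396) = 1/9223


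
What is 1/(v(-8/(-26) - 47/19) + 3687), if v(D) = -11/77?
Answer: 7/25808 ≈ 0.00027123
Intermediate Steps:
v(D) = -⅐ (v(D) = -11*1/77 = -⅐)
1/(v(-8/(-26) - 47/19) + 3687) = 1/(-⅐ + 3687) = 1/(25808/7) = 7/25808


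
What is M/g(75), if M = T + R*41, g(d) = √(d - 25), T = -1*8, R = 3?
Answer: 23*√2/2 ≈ 16.263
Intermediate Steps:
T = -8
g(d) = √(-25 + d)
M = 115 (M = -8 + 3*41 = -8 + 123 = 115)
M/g(75) = 115/(√(-25 + 75)) = 115/(√50) = 115/((5*√2)) = 115*(√2/10) = 23*√2/2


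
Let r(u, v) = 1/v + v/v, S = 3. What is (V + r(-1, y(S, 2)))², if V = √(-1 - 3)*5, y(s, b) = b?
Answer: -391/4 + 30*I ≈ -97.75 + 30.0*I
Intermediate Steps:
V = 10*I (V = √(-4)*5 = (2*I)*5 = 10*I ≈ 10.0*I)
r(u, v) = 1 + 1/v (r(u, v) = 1/v + 1 = 1 + 1/v)
(V + r(-1, y(S, 2)))² = (10*I + (1 + 2)/2)² = (10*I + (½)*3)² = (10*I + 3/2)² = (3/2 + 10*I)²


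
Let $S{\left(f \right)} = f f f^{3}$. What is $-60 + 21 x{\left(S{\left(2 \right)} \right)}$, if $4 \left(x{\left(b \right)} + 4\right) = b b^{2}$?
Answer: $171888$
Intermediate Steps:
$S{\left(f \right)} = f^{5}$ ($S{\left(f \right)} = f^{2} f^{3} = f^{5}$)
$x{\left(b \right)} = -4 + \frac{b^{3}}{4}$ ($x{\left(b \right)} = -4 + \frac{b b^{2}}{4} = -4 + \frac{b^{3}}{4}$)
$-60 + 21 x{\left(S{\left(2 \right)} \right)} = -60 + 21 \left(-4 + \frac{\left(2^{5}\right)^{3}}{4}\right) = -60 + 21 \left(-4 + \frac{32^{3}}{4}\right) = -60 + 21 \left(-4 + \frac{1}{4} \cdot 32768\right) = -60 + 21 \left(-4 + 8192\right) = -60 + 21 \cdot 8188 = -60 + 171948 = 171888$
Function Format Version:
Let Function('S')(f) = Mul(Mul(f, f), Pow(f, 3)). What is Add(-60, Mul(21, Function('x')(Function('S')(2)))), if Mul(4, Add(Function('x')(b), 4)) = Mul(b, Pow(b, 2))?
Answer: 171888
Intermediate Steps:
Function('S')(f) = Pow(f, 5) (Function('S')(f) = Mul(Pow(f, 2), Pow(f, 3)) = Pow(f, 5))
Function('x')(b) = Add(-4, Mul(Rational(1, 4), Pow(b, 3))) (Function('x')(b) = Add(-4, Mul(Rational(1, 4), Mul(b, Pow(b, 2)))) = Add(-4, Mul(Rational(1, 4), Pow(b, 3))))
Add(-60, Mul(21, Function('x')(Function('S')(2)))) = Add(-60, Mul(21, Add(-4, Mul(Rational(1, 4), Pow(Pow(2, 5), 3))))) = Add(-60, Mul(21, Add(-4, Mul(Rational(1, 4), Pow(32, 3))))) = Add(-60, Mul(21, Add(-4, Mul(Rational(1, 4), 32768)))) = Add(-60, Mul(21, Add(-4, 8192))) = Add(-60, Mul(21, 8188)) = Add(-60, 171948) = 171888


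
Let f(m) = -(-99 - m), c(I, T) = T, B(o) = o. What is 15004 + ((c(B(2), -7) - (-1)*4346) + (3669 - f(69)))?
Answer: 22844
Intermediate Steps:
f(m) = 99 + m
15004 + ((c(B(2), -7) - (-1)*4346) + (3669 - f(69))) = 15004 + ((-7 - (-1)*4346) + (3669 - (99 + 69))) = 15004 + ((-7 - 1*(-4346)) + (3669 - 1*168)) = 15004 + ((-7 + 4346) + (3669 - 168)) = 15004 + (4339 + 3501) = 15004 + 7840 = 22844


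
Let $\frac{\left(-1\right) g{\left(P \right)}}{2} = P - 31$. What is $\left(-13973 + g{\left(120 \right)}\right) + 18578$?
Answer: $4427$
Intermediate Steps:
$g{\left(P \right)} = 62 - 2 P$ ($g{\left(P \right)} = - 2 \left(P - 31\right) = - 2 \left(-31 + P\right) = 62 - 2 P$)
$\left(-13973 + g{\left(120 \right)}\right) + 18578 = \left(-13973 + \left(62 - 240\right)\right) + 18578 = \left(-13973 - 178\right) + 18578 = -14151 + 18578 = 4427$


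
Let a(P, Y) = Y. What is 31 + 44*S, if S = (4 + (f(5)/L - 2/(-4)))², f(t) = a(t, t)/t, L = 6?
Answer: 8903/9 ≈ 989.22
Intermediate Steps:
f(t) = 1 (f(t) = t/t = 1)
S = 196/9 (S = (4 + (1/6 - 2/(-4)))² = (4 + (1*(⅙) - 2*(-¼)))² = (4 + (⅙ + ½))² = (4 + ⅔)² = (14/3)² = 196/9 ≈ 21.778)
31 + 44*S = 31 + 44*(196/9) = 31 + 8624/9 = 8903/9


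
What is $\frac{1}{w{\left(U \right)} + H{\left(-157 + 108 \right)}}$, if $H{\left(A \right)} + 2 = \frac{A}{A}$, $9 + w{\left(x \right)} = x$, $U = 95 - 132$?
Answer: $- \frac{1}{47} \approx -0.021277$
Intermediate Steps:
$U = -37$
$w{\left(x \right)} = -9 + x$
$H{\left(A \right)} = -1$ ($H{\left(A \right)} = -2 + \frac{A}{A} = -2 + 1 = -1$)
$\frac{1}{w{\left(U \right)} + H{\left(-157 + 108 \right)}} = \frac{1}{\left(-9 - 37\right) - 1} = \frac{1}{-46 - 1} = \frac{1}{-47} = - \frac{1}{47}$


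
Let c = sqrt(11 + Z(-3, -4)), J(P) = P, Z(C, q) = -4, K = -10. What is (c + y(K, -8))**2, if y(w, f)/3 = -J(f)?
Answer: (24 + sqrt(7))**2 ≈ 710.00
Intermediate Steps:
y(w, f) = -3*f (y(w, f) = 3*(-f) = -3*f)
c = sqrt(7) (c = sqrt(11 - 4) = sqrt(7) ≈ 2.6458)
(c + y(K, -8))**2 = (sqrt(7) - 3*(-8))**2 = (sqrt(7) + 24)**2 = (24 + sqrt(7))**2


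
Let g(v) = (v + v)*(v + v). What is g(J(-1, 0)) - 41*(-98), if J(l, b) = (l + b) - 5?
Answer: 4162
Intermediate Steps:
J(l, b) = -5 + b + l (J(l, b) = (b + l) - 5 = -5 + b + l)
g(v) = 4*v**2 (g(v) = (2*v)*(2*v) = 4*v**2)
g(J(-1, 0)) - 41*(-98) = 4*(-5 + 0 - 1)**2 - 41*(-98) = 4*(-6)**2 + 4018 = 4*36 + 4018 = 144 + 4018 = 4162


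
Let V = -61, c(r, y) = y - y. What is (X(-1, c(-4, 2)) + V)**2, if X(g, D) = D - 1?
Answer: 3844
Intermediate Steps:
c(r, y) = 0
X(g, D) = -1 + D
(X(-1, c(-4, 2)) + V)**2 = ((-1 + 0) - 61)**2 = (-1 - 61)**2 = (-62)**2 = 3844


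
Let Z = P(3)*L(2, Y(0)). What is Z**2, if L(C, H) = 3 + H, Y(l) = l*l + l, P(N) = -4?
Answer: 144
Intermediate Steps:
Y(l) = l + l**2 (Y(l) = l**2 + l = l + l**2)
Z = -12 (Z = -4*(3 + 0*(1 + 0)) = -4*(3 + 0*1) = -4*(3 + 0) = -4*3 = -12)
Z**2 = (-12)**2 = 144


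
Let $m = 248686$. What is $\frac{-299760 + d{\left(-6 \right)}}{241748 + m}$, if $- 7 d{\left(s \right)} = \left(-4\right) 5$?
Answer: $- \frac{1049150}{1716519} \approx -0.61121$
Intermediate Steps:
$d{\left(s \right)} = \frac{20}{7}$ ($d{\left(s \right)} = - \frac{\left(-4\right) 5}{7} = \left(- \frac{1}{7}\right) \left(-20\right) = \frac{20}{7}$)
$\frac{-299760 + d{\left(-6 \right)}}{241748 + m} = \frac{-299760 + \frac{20}{7}}{241748 + 248686} = - \frac{2098300}{7 \cdot 490434} = \left(- \frac{2098300}{7}\right) \frac{1}{490434} = - \frac{1049150}{1716519}$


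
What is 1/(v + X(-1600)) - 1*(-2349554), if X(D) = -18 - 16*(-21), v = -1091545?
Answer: 2563896762757/1091227 ≈ 2.3496e+6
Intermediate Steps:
X(D) = 318 (X(D) = -18 + 336 = 318)
1/(v + X(-1600)) - 1*(-2349554) = 1/(-1091545 + 318) - 1*(-2349554) = 1/(-1091227) + 2349554 = -1/1091227 + 2349554 = 2563896762757/1091227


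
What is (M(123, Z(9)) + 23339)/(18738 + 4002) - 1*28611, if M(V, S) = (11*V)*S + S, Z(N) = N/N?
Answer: -216863149/7580 ≈ -28610.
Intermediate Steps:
Z(N) = 1
M(V, S) = S + 11*S*V (M(V, S) = 11*S*V + S = S + 11*S*V)
(M(123, Z(9)) + 23339)/(18738 + 4002) - 1*28611 = (1*(1 + 11*123) + 23339)/(18738 + 4002) - 1*28611 = (1*(1 + 1353) + 23339)/22740 - 28611 = (1*1354 + 23339)*(1/22740) - 28611 = (1354 + 23339)*(1/22740) - 28611 = 24693*(1/22740) - 28611 = 8231/7580 - 28611 = -216863149/7580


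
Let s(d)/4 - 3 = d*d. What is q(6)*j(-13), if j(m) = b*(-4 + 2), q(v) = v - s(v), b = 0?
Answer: 0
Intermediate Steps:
s(d) = 12 + 4*d² (s(d) = 12 + 4*(d*d) = 12 + 4*d²)
q(v) = -12 + v - 4*v² (q(v) = v - (12 + 4*v²) = v + (-12 - 4*v²) = -12 + v - 4*v²)
j(m) = 0 (j(m) = 0*(-4 + 2) = 0*(-2) = 0)
q(6)*j(-13) = (-12 + 6 - 4*6²)*0 = (-12 + 6 - 4*36)*0 = (-12 + 6 - 144)*0 = -150*0 = 0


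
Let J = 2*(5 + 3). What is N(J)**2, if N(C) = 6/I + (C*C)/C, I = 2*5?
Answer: 6889/25 ≈ 275.56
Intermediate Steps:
J = 16 (J = 2*8 = 16)
I = 10
N(C) = 3/5 + C (N(C) = 6/10 + (C*C)/C = 6*(1/10) + C**2/C = 3/5 + C)
N(J)**2 = (3/5 + 16)**2 = (83/5)**2 = 6889/25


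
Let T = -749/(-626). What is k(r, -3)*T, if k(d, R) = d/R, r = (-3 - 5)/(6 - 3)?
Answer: 2996/2817 ≈ 1.0635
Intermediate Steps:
r = -8/3 ≈ -2.6667
T = 749/626 (T = -749*(-1/626) = 749/626 ≈ 1.1965)
k(r, -3)*T = -8/3/(-3)*(749/626) = -8/3*(-⅓)*(749/626) = (8/9)*(749/626) = 2996/2817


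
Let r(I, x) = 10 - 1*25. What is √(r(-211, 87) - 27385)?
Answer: 10*I*√274 ≈ 165.53*I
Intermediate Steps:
r(I, x) = -15 (r(I, x) = 10 - 25 = -15)
√(r(-211, 87) - 27385) = √(-15 - 27385) = √(-27400) = 10*I*√274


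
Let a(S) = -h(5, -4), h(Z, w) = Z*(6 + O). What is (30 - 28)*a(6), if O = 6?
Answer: -120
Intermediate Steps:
h(Z, w) = 12*Z (h(Z, w) = Z*(6 + 6) = Z*12 = 12*Z)
a(S) = -60 (a(S) = -12*5 = -1*60 = -60)
(30 - 28)*a(6) = (30 - 28)*(-60) = 2*(-60) = -120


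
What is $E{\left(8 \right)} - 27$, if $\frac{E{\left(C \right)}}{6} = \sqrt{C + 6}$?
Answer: $-27 + 6 \sqrt{14} \approx -4.5501$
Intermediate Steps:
$E{\left(C \right)} = 6 \sqrt{6 + C}$ ($E{\left(C \right)} = 6 \sqrt{C + 6} = 6 \sqrt{6 + C}$)
$E{\left(8 \right)} - 27 = 6 \sqrt{6 + 8} - 27 = 6 \sqrt{14} - 27 = -27 + 6 \sqrt{14}$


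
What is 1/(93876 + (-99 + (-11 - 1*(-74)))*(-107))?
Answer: 1/97728 ≈ 1.0232e-5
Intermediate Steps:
1/(93876 + (-99 + (-11 - 1*(-74)))*(-107)) = 1/(93876 + (-99 + (-11 + 74))*(-107)) = 1/(93876 + (-99 + 63)*(-107)) = 1/(93876 - 36*(-107)) = 1/(93876 + 3852) = 1/97728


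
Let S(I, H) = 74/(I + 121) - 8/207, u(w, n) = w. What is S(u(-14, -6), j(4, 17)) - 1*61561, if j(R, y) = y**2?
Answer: -1363500127/22149 ≈ -61560.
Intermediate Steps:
S(I, H) = -8/207 + 74/(121 + I) (S(I, H) = 74/(121 + I) - 8*1/207 = 74/(121 + I) - 8/207 = -8/207 + 74/(121 + I))
S(u(-14, -6), j(4, 17)) - 1*61561 = 2*(7175 - 4*(-14))/(207*(121 - 14)) - 1*61561 = (2/207)*(7175 + 56)/107 - 61561 = (2/207)*(1/107)*7231 - 61561 = 14462/22149 - 61561 = -1363500127/22149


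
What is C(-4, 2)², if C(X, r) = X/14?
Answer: 4/49 ≈ 0.081633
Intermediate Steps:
C(X, r) = X/14 (C(X, r) = X*(1/14) = X/14)
C(-4, 2)² = ((1/14)*(-4))² = (-2/7)² = 4/49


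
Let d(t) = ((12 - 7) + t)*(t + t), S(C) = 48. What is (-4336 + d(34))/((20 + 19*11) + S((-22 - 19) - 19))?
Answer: -1684/277 ≈ -6.0794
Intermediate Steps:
d(t) = 2*t*(5 + t) (d(t) = (5 + t)*(2*t) = 2*t*(5 + t))
(-4336 + d(34))/((20 + 19*11) + S((-22 - 19) - 19)) = (-4336 + 2*34*(5 + 34))/((20 + 19*11) + 48) = (-4336 + 2*34*39)/((20 + 209) + 48) = (-4336 + 2652)/(229 + 48) = -1684/277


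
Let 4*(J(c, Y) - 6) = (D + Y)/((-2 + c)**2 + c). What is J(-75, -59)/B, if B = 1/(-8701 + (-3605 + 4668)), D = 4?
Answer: -536344179/11708 ≈ -45810.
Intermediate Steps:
J(c, Y) = 6 + (4 + Y)/(4*(c + (-2 + c)**2)) (J(c, Y) = 6 + ((4 + Y)/((-2 + c)**2 + c))/4 = 6 + ((4 + Y)/(c + (-2 + c)**2))/4 = 6 + (4 + Y)/(4*(c + (-2 + c)**2)))
B = -1/7638 (B = 1/(-8701 + 1063) = 1/(-7638) = -1/7638 ≈ -0.00013092)
J(-75, -59)/B = ((100 - 59 - 72*(-75) + 24*(-75)**2)/(4*(4 + (-75)**2 - 3*(-75))))/(-1/7638) = ((100 - 59 + 5400 + 24*5625)/(4*(4 + 5625 + 225)))*(-7638) = ((1/4)*(100 - 59 + 5400 + 135000)/5854)*(-7638) = ((1/4)*(1/5854)*140441)*(-7638) = (140441/23416)*(-7638) = -536344179/11708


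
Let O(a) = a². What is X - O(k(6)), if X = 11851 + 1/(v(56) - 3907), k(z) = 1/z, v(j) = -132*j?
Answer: 4820548829/406764 ≈ 11851.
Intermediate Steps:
X = 133904448/11299 (X = 11851 + 1/(-132*56 - 3907) = 11851 + 1/(-7392 - 3907) = 11851 + 1/(-11299) = 11851 - 1/11299 = 133904448/11299 ≈ 11851.)
X - O(k(6)) = 133904448/11299 - (1/6)² = 133904448/11299 - (⅙)² = 133904448/11299 - 1*1/36 = 133904448/11299 - 1/36 = 4820548829/406764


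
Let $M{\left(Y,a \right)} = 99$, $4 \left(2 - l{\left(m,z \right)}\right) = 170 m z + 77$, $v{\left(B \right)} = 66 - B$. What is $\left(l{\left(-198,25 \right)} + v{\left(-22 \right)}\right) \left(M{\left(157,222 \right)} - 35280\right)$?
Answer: $- \frac{29614767723}{4} \approx -7.4037 \cdot 10^{9}$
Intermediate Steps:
$l{\left(m,z \right)} = - \frac{69}{4} - \frac{85 m z}{2}$ ($l{\left(m,z \right)} = 2 - \frac{170 m z + 77}{4} = 2 - \frac{77 + 170 m z}{4} = 2 - \left(\frac{77}{4} + \frac{85 m z}{2}\right) = - \frac{69}{4} - \frac{85 m z}{2}$)
$\left(l{\left(-198,25 \right)} + v{\left(-22 \right)}\right) \left(M{\left(157,222 \right)} - 35280\right) = \left(\left(- \frac{69}{4} - \left(-8415\right) 25\right) + \left(66 - -22\right)\right) \left(99 - 35280\right) = \left(\left(- \frac{69}{4} + 210375\right) + \left(66 + 22\right)\right) \left(-35181\right) = \left(\frac{841431}{4} + 88\right) \left(-35181\right) = \frac{841783}{4} \left(-35181\right) = - \frac{29614767723}{4}$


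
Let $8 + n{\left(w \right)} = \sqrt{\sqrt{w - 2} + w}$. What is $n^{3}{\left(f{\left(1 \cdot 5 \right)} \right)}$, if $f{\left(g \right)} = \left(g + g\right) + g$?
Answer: $- \left(8 - \sqrt{15 + \sqrt{13}}\right)^{3} \approx -50.104$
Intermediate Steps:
$f{\left(g \right)} = 3 g$ ($f{\left(g \right)} = 2 g + g = 3 g$)
$n{\left(w \right)} = -8 + \sqrt{w + \sqrt{-2 + w}}$ ($n{\left(w \right)} = -8 + \sqrt{\sqrt{w - 2} + w} = -8 + \sqrt{\sqrt{-2 + w} + w} = -8 + \sqrt{w + \sqrt{-2 + w}}$)
$n^{3}{\left(f{\left(1 \cdot 5 \right)} \right)} = \left(-8 + \sqrt{3 \cdot 1 \cdot 5 + \sqrt{-2 + 3 \cdot 1 \cdot 5}}\right)^{3} = \left(-8 + \sqrt{3 \cdot 5 + \sqrt{-2 + 3 \cdot 5}}\right)^{3} = \left(-8 + \sqrt{15 + \sqrt{-2 + 15}}\right)^{3} = \left(-8 + \sqrt{15 + \sqrt{13}}\right)^{3}$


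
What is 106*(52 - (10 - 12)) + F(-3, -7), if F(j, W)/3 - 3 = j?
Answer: 5724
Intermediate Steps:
F(j, W) = 9 + 3*j
106*(52 - (10 - 12)) + F(-3, -7) = 106*(52 - (10 - 12)) + (9 + 3*(-3)) = 106*(52 - 1*(-2)) + (9 - 9) = 106*(52 + 2) + 0 = 106*54 + 0 = 5724 + 0 = 5724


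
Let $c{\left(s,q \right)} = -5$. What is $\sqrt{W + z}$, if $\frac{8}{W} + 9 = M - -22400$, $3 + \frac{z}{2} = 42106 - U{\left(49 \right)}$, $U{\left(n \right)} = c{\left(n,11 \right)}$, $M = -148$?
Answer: $\frac{4 \sqrt{2604122157533}}{22243} \approx 290.2$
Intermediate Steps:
$U{\left(n \right)} = -5$
$z = 84216$ ($z = -6 + 2 \left(42106 - -5\right) = -6 + 2 \left(42106 + 5\right) = -6 + 2 \cdot 42111 = -6 + 84222 = 84216$)
$W = \frac{8}{22243}$ ($W = \frac{8}{-9 - -22252} = \frac{8}{-9 + \left(-148 + 22400\right)} = \frac{8}{-9 + 22252} = \frac{8}{22243} \approx 0.00035966$)
$\sqrt{W + z} = \sqrt{\frac{8}{22243} + 84216} = \sqrt{\frac{1873216496}{22243}} = \frac{4 \sqrt{2604122157533}}{22243}$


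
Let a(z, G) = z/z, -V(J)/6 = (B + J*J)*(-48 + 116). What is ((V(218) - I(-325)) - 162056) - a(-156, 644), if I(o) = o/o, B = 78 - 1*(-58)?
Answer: -19607338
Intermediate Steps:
B = 136 (B = 78 + 58 = 136)
I(o) = 1
V(J) = -55488 - 408*J² (V(J) = -6*(136 + J*J)*(-48 + 116) = -6*(136 + J²)*68 = -6*(9248 + 68*J²) = -55488 - 408*J²)
a(z, G) = 1
((V(218) - I(-325)) - 162056) - a(-156, 644) = (((-55488 - 408*218²) - 1*1) - 162056) - 1*1 = (((-55488 - 408*47524) - 1) - 162056) - 1 = (((-55488 - 19389792) - 1) - 162056) - 1 = ((-19445280 - 1) - 162056) - 1 = (-19445281 - 162056) - 1 = -19607337 - 1 = -19607338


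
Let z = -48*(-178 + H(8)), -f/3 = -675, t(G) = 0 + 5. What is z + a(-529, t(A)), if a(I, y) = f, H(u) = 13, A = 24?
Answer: 9945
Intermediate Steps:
t(G) = 5
f = 2025 (f = -3*(-675) = 2025)
a(I, y) = 2025
z = 7920 (z = -48*(-178 + 13) = -48*(-165) = 7920)
z + a(-529, t(A)) = 7920 + 2025 = 9945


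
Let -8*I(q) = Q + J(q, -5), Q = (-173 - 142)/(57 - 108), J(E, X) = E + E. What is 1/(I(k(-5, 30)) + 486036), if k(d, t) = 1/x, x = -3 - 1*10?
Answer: 1768/859310317 ≈ 2.0575e-6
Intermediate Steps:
x = -13 (x = -3 - 10 = -13)
J(E, X) = 2*E
Q = 105/17 (Q = -315/(-51) = -315*(-1/51) = 105/17 ≈ 6.1765)
k(d, t) = -1/13 (k(d, t) = 1/(-13) = -1/13)
I(q) = -105/136 - q/4 (I(q) = -(105/17 + 2*q)/8 = -105/136 - q/4)
1/(I(k(-5, 30)) + 486036) = 1/((-105/136 - ¼*(-1/13)) + 486036) = 1/((-105/136 + 1/52) + 486036) = 1/(-1331/1768 + 486036) = 1/(859310317/1768) = 1768/859310317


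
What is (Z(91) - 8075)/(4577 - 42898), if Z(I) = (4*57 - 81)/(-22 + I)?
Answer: 185676/881383 ≈ 0.21066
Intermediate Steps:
Z(I) = 147/(-22 + I) (Z(I) = (228 - 81)/(-22 + I) = 147/(-22 + I))
(Z(91) - 8075)/(4577 - 42898) = (147/(-22 + 91) - 8075)/(4577 - 42898) = (147/69 - 8075)/(-38321) = (147*(1/69) - 8075)*(-1/38321) = (49/23 - 8075)*(-1/38321) = -185676/23*(-1/38321) = 185676/881383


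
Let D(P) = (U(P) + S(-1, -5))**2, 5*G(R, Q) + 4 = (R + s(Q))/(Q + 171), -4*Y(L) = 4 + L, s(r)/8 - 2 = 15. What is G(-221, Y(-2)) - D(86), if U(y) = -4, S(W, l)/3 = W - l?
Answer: -110654/1705 ≈ -64.900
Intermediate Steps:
s(r) = 136 (s(r) = 16 + 8*15 = 16 + 120 = 136)
Y(L) = -1 - L/4 (Y(L) = -(4 + L)/4 = -1 - L/4)
S(W, l) = -3*l + 3*W (S(W, l) = 3*(W - l) = -3*l + 3*W)
G(R, Q) = -4/5 + (136 + R)/(5*(171 + Q)) (G(R, Q) = -4/5 + ((R + 136)/(Q + 171))/5 = -4/5 + ((136 + R)/(171 + Q))/5 = -4/5 + (136 + R)/(5*(171 + Q)))
D(P) = 64 (D(P) = (-4 + (-3*(-5) + 3*(-1)))**2 = (-4 + (15 - 3))**2 = (-4 + 12)**2 = 8**2 = 64)
G(-221, Y(-2)) - D(86) = (-548 - 221 - 4*(-1 - 1/4*(-2)))/(5*(171 + (-1 - 1/4*(-2)))) - 1*64 = (-548 - 221 - 4*(-1 + 1/2))/(5*(171 + (-1 + 1/2))) - 64 = (-548 - 221 - 4*(-1/2))/(5*(171 - 1/2)) - 64 = (-548 - 221 + 2)/(5*(341/2)) - 64 = (1/5)*(2/341)*(-767) - 64 = -1534/1705 - 64 = -110654/1705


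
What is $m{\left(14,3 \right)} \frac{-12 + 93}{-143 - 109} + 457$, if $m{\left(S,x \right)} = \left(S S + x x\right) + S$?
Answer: $\frac{10825}{28} \approx 386.61$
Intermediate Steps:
$m{\left(S,x \right)} = S + S^{2} + x^{2}$ ($m{\left(S,x \right)} = \left(S^{2} + x^{2}\right) + S = S + S^{2} + x^{2}$)
$m{\left(14,3 \right)} \frac{-12 + 93}{-143 - 109} + 457 = \left(14 + 14^{2} + 3^{2}\right) \frac{-12 + 93}{-143 - 109} + 457 = \left(14 + 196 + 9\right) \frac{81}{-252} + 457 = 219 \cdot 81 \left(- \frac{1}{252}\right) + 457 = 219 \left(- \frac{9}{28}\right) + 457 = - \frac{1971}{28} + 457 = \frac{10825}{28}$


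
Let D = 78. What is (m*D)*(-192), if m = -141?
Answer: 2111616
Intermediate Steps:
(m*D)*(-192) = -141*78*(-192) = -10998*(-192) = 2111616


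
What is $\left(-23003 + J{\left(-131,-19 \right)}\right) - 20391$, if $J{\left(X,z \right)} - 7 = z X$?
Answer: $-40898$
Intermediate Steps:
$J{\left(X,z \right)} = 7 + X z$ ($J{\left(X,z \right)} = 7 + z X = 7 + X z$)
$\left(-23003 + J{\left(-131,-19 \right)}\right) - 20391 = \left(-23003 + \left(7 - -2489\right)\right) - 20391 = \left(-23003 + \left(7 + 2489\right)\right) - 20391 = \left(-23003 + 2496\right) - 20391 = -20507 - 20391 = -40898$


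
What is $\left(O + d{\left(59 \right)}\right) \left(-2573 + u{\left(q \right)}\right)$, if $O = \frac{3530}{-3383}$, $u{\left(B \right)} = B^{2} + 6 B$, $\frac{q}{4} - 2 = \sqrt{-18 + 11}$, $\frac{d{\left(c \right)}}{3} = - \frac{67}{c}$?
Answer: $\frac{2285474969}{199597} - \frac{78166264 i \sqrt{7}}{199597} \approx 11450.0 - 1036.1 i$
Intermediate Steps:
$d{\left(c \right)} = - \frac{201}{c}$ ($d{\left(c \right)} = 3 \left(- \frac{67}{c}\right) = - \frac{201}{c}$)
$q = 8 + 4 i \sqrt{7}$ ($q = 8 + 4 \sqrt{-18 + 11} = 8 + 4 \sqrt{-7} = 8 + 4 i \sqrt{7} \approx 8.0 + 10.583 i$)
$O = - \frac{3530}{3383}$ ($O = 3530 \left(- \frac{1}{3383}\right) = - \frac{3530}{3383} \approx -1.0435$)
$\left(O + d{\left(59 \right)}\right) \left(-2573 + u{\left(q \right)}\right) = \left(- \frac{3530}{3383} - \frac{201}{59}\right) \left(-2573 + \left(8 + 4 i \sqrt{7}\right) \left(6 + \left(8 + 4 i \sqrt{7}\right)\right)\right) = \left(- \frac{3530}{3383} - \frac{201}{59}\right) \left(-2573 + \left(8 + 4 i \sqrt{7}\right) \left(14 + 4 i \sqrt{7}\right)\right) = - \frac{888253 \left(-2573 + \left(8 + 4 i \sqrt{7}\right) \left(14 + 4 i \sqrt{7}\right)\right)}{199597} = \frac{2285474969}{199597} - \frac{888253 \left(8 + 4 i \sqrt{7}\right) \left(14 + 4 i \sqrt{7}\right)}{199597}$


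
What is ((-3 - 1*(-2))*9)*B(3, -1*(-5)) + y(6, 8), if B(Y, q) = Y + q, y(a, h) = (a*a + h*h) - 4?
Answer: 24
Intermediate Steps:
y(a, h) = -4 + a² + h² (y(a, h) = (a² + h²) - 4 = -4 + a² + h²)
((-3 - 1*(-2))*9)*B(3, -1*(-5)) + y(6, 8) = ((-3 - 1*(-2))*9)*(3 - 1*(-5)) + (-4 + 6² + 8²) = ((-3 + 2)*9)*(3 + 5) + (-4 + 36 + 64) = -1*9*8 + 96 = -9*8 + 96 = -72 + 96 = 24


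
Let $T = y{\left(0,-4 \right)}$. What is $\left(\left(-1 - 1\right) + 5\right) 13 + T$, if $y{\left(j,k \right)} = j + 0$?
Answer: $39$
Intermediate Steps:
$y{\left(j,k \right)} = j$
$T = 0$
$\left(\left(-1 - 1\right) + 5\right) 13 + T = \left(\left(-1 - 1\right) + 5\right) 13 + 0 = \left(-2 + 5\right) 13 + 0 = 3 \cdot 13 + 0 = 39 + 0 = 39$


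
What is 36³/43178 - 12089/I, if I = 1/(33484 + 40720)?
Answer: -19366458972556/21589 ≈ -8.9705e+8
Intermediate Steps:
I = 1/74204 ≈ 1.3476e-5
36³/43178 - 12089/I = 36³/43178 - 12089/1/74204 = 46656*(1/43178) - 12089*74204 = 23328/21589 - 897052156 = -19366458972556/21589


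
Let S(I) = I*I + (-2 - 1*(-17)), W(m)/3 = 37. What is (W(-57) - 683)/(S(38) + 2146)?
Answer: -572/3605 ≈ -0.15867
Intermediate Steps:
W(m) = 111 (W(m) = 3*37 = 111)
S(I) = 15 + I² (S(I) = I² + (-2 + 17) = I² + 15 = 15 + I²)
(W(-57) - 683)/(S(38) + 2146) = (111 - 683)/((15 + 38²) + 2146) = -572/((15 + 1444) + 2146) = -572/(1459 + 2146) = -572/3605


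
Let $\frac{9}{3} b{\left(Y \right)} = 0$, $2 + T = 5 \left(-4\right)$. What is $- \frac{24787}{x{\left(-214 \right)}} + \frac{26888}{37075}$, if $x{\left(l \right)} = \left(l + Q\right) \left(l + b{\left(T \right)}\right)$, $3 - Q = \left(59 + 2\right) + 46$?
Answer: $\frac{910804151}{2523027900} \approx 0.361$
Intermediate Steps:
$T = -22$ ($T = -2 + 5 \left(-4\right) = -2 - 20 = -22$)
$b{\left(Y \right)} = 0$ ($b{\left(Y \right)} = \frac{1}{3} \cdot 0 = 0$)
$Q = -104$ ($Q = 3 - \left(\left(59 + 2\right) + 46\right) = 3 - \left(61 + 46\right) = 3 - 107 = -104$)
$x{\left(l \right)} = l \left(-104 + l\right)$ ($x{\left(l \right)} = \left(l - 104\right) \left(l + 0\right) = \left(-104 + l\right) l = l \left(-104 + l\right)$)
$- \frac{24787}{x{\left(-214 \right)}} + \frac{26888}{37075} = - \frac{24787}{\left(-214\right) \left(-104 - 214\right)} + \frac{26888}{37075} = - \frac{24787}{\left(-214\right) \left(-318\right)} + 26888 \cdot \frac{1}{37075} = - \frac{24787}{68052} + \frac{26888}{37075} = \frac{910804151}{2523027900}$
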